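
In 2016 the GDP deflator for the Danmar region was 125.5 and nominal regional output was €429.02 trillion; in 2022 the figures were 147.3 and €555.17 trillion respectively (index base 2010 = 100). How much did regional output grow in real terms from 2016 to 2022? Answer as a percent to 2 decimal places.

10.25%

Real regional output 2016 = 429.02 / 1.255 = 341.85.
Real regional output 2022 = 555.17 / 1.473 = 376.90.
Real growth = 376.90 / 341.85 − 1 = 0.1025.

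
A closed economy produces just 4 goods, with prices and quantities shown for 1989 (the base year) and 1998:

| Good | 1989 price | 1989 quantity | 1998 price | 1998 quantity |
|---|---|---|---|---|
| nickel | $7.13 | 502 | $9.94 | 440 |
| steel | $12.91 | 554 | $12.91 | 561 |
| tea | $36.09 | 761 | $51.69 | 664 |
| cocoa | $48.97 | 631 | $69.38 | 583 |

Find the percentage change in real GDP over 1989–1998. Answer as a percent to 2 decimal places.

-8.98%

Real GDP 1989 = Nominal GDP 1989 = 7.13·502 + 12.91·554 + 36.09·761 + 48.97·631 = 69095.96.
Real GDP 1998 (at 1989 prices) = 7.13·440 + 12.91·561 + 36.09·664 + 48.97·583 = 62892.98.
Real growth = 62892.98/69095.96 − 1 = -0.0898.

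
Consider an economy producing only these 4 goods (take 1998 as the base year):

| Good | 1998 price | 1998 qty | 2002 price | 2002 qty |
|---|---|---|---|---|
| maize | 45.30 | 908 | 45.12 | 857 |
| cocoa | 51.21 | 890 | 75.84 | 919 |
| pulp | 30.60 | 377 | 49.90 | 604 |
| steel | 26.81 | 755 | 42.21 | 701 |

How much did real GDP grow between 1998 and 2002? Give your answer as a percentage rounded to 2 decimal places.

Real GDP 1998 = Nominal GDP 1998 = 45.30·908 + 51.21·890 + 30.60·377 + 26.81·755 = 118487.05.
Real GDP 2002 (at 1998 prices) = 45.30·857 + 51.21·919 + 30.60·604 + 26.81·701 = 123160.30.
Real growth = 123160.30/118487.05 − 1 = 0.0394.

3.94%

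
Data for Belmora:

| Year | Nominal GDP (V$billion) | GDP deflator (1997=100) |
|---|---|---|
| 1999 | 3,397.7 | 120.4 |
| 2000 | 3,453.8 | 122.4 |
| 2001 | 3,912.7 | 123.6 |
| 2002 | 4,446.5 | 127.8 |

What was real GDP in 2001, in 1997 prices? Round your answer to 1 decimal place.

Real GDP 2001 = 3912.7 / 1.236 = 3165.61.

V$3,165.6 billion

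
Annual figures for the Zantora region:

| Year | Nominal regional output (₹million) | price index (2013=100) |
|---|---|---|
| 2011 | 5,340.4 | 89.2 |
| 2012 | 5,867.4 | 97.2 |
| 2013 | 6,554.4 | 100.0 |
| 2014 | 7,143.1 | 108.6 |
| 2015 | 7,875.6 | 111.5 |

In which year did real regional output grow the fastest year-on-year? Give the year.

2012: real = 5867.4/0.972 = 6036.42; growth vs 2011 (5987.00) = 0.83%.
2013: real = 6554.4/1.000 = 6554.40; growth vs 2012 (6036.42) = 8.58%.
2014: real = 7143.1/1.086 = 6577.44; growth vs 2013 (6554.40) = 0.35%.
2015: real = 7875.6/1.115 = 7063.32; growth vs 2014 (6577.44) = 7.39%.

2013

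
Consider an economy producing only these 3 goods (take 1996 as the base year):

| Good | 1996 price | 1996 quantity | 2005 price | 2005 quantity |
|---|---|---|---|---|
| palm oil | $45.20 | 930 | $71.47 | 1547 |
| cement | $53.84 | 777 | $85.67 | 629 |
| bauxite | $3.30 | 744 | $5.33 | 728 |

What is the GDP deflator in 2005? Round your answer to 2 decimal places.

Nominal GDP 2005 = 71.47·1547 + 85.67·629 + 5.33·728 = 168330.76.
Real GDP 2005 (at 1996 prices) = 45.20·1547 + 53.84·629 + 3.30·728 = 106192.16.
Deflator = Nominal/Real × 100 = 168330.76/106192.16 × 100 = 158.515.

158.52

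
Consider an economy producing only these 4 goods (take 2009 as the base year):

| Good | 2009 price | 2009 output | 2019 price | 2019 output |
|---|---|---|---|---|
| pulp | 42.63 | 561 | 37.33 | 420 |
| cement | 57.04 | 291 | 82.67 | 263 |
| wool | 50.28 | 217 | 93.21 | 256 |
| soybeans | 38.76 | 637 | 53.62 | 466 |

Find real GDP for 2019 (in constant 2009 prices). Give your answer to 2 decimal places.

Real GDP 2019 = Σ (p_2009 × q_2019) = 42.63·420 + 57.04·263 + 50.28·256 + 38.76·466 = 63839.96.

63839.96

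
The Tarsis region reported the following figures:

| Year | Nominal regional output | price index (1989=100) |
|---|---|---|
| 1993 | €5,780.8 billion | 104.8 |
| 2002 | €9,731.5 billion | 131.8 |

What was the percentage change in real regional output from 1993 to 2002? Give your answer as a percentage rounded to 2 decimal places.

Deflate each year: 1993 → 5780.8/1.048 = 5516.03; 2002 → 9731.5/1.318 = 7383.54.
So real regional output changed by 7383.54/5516.03 − 1 = 0.3386, i.e. 33.86%.

33.86%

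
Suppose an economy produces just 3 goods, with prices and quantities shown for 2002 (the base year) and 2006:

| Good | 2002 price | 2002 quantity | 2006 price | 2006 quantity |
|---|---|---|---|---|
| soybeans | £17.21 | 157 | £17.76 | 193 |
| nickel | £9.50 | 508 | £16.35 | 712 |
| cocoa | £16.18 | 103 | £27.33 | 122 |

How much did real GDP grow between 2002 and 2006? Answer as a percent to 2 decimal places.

Real GDP 2002 = Nominal GDP 2002 = 17.21·157 + 9.50·508 + 16.18·103 = 9194.51.
Real GDP 2006 (at 2002 prices) = 17.21·193 + 9.50·712 + 16.18·122 = 12059.49.
Real growth = 12059.49/9194.51 − 1 = 0.3116.

31.16%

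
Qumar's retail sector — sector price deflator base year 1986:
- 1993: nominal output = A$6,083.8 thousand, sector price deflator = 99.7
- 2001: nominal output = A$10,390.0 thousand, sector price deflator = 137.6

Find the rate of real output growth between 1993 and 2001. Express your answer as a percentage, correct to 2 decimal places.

23.74%

Real output 1993 = 6083.8 / 0.997 = 6102.11.
Real output 2001 = 10390.0 / 1.376 = 7550.87.
Real growth = 7550.87 / 6102.11 − 1 = 0.2374.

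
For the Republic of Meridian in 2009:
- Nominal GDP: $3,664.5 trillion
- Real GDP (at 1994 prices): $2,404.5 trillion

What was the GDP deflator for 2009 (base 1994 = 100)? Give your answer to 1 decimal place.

152.4

GDP deflator = (Nominal / Real) × 100 = 3664.5 / 2404.5 × 100 = 152.40.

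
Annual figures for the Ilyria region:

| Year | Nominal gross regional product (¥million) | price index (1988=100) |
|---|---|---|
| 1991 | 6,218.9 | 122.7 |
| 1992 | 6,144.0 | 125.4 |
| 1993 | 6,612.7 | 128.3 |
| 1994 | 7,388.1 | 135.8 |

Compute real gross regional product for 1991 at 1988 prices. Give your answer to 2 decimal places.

¥5,068.38 million

Real gross regional product 1991 = 6218.9 / 1.227 = 5068.38.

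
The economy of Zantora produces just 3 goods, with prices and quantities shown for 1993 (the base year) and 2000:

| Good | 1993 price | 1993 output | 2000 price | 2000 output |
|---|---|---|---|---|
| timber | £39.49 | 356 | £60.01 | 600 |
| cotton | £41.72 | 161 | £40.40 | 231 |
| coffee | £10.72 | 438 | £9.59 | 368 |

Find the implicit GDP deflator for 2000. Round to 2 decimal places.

131.10

Nominal GDP 2000 = 60.01·600 + 40.40·231 + 9.59·368 = 48867.52.
Real GDP 2000 (at 1993 prices) = 39.49·600 + 41.72·231 + 10.72·368 = 37276.28.
Deflator = Nominal/Real × 100 = 48867.52/37276.28 × 100 = 131.095.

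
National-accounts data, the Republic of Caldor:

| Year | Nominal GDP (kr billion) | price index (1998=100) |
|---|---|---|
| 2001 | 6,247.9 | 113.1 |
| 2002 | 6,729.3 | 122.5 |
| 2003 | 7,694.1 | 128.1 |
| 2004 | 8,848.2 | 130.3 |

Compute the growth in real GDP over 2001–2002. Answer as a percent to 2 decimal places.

-0.56%

Real GDP 2001 = 6247.9/1.131 = 5524.23.
Real GDP 2002 = 6729.3/1.225 = 5493.31.
Change = 5493.31/5524.23 − 1 = -0.0056.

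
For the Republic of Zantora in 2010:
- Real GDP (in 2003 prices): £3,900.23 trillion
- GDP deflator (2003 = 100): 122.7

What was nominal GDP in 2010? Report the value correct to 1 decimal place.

£4,785.6 trillion

Nominal GDP = Real × (GDP deflator/100) = 3900.23 × 1.227 = 4785.58.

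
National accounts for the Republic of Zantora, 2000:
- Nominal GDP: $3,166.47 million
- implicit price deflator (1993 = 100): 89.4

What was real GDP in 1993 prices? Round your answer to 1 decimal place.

$3,541.9 million

Real GDP = Nominal / (implicit price deflator/100) = 3166.47 / 0.894 = 3541.91.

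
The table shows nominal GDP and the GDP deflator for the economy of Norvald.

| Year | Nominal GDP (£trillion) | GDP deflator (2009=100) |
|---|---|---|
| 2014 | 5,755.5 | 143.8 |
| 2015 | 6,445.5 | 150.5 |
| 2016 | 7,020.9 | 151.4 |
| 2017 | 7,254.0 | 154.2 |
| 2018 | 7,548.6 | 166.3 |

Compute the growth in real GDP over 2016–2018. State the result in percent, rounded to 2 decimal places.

Real GDP 2016 = 7020.9/1.514 = 4637.32.
Real GDP 2018 = 7548.6/1.663 = 4539.15.
Change = 4539.15/4637.32 − 1 = -0.0212.

-2.12%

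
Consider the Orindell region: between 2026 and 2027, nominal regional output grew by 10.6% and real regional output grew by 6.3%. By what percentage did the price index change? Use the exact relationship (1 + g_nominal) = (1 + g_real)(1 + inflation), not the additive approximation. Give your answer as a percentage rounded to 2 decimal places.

(1 + g_nom) = (1 + g_real)(1 + π), so π = 1.1060 / 1.0630 − 1 = 0.04045.

4.05%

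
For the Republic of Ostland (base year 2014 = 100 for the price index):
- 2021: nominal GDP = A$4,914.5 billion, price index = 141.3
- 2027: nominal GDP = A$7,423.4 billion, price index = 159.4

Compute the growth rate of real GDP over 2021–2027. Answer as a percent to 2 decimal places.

Deflate each year: 2021 → 4914.5/1.413 = 3478.06; 2027 → 7423.4/1.594 = 4657.09.
So real GDP changed by 4657.09/3478.06 − 1 = 0.3390, i.e. 33.90%.

33.90%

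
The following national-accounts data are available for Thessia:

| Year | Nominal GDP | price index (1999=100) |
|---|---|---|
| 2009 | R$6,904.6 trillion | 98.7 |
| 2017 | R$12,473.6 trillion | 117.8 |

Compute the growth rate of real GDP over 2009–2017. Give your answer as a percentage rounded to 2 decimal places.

51.36%

Deflate each year: 2009 → 6904.6/0.987 = 6995.54; 2017 → 12473.6/1.178 = 10588.79.
So real GDP changed by 10588.79/6995.54 − 1 = 0.5136, i.e. 51.36%.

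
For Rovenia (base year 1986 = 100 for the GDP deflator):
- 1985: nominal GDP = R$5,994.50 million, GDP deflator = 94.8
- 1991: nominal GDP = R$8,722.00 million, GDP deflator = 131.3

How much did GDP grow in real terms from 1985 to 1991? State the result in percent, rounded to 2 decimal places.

5.05%

Real GDP 1985 = 5994.50 / 0.948 = 6323.31.
Real GDP 1991 = 8722.00 / 1.313 = 6642.80.
Real growth = 6642.80 / 6323.31 − 1 = 0.0505.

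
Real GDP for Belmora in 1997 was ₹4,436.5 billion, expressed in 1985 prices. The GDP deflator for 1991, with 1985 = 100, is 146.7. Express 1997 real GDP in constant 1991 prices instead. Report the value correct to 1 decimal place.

₹6,508.3 billion

Real GDP in 1991 prices = Real GDP in 1985 prices × (P_1991/P_1985) = 4436.5 × 1.467 = 6508.35.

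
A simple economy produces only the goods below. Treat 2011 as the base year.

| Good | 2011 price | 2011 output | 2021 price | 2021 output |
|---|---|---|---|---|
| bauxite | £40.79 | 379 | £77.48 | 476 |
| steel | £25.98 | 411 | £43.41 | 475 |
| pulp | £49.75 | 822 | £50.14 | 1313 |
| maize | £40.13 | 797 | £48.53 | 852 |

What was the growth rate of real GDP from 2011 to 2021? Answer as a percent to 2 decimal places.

32.57%

Real GDP 2011 = Nominal GDP 2011 = 40.79·379 + 25.98·411 + 49.75·822 + 40.13·797 = 99015.30.
Real GDP 2021 (at 2011 prices) = 40.79·476 + 25.98·475 + 49.75·1313 + 40.13·852 = 131269.05.
Real growth = 131269.05/99015.30 − 1 = 0.3257.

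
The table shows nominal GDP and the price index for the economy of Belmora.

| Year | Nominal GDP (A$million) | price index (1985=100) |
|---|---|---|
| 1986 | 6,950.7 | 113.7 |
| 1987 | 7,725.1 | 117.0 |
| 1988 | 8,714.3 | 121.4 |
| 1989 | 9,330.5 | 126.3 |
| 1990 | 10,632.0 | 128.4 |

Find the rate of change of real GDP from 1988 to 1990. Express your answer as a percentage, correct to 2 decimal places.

15.35%

Real GDP 1988 = 8714.3/1.214 = 7178.17.
Real GDP 1990 = 10632.0/1.284 = 8280.37.
Change = 8280.37/7178.17 − 1 = 0.1535.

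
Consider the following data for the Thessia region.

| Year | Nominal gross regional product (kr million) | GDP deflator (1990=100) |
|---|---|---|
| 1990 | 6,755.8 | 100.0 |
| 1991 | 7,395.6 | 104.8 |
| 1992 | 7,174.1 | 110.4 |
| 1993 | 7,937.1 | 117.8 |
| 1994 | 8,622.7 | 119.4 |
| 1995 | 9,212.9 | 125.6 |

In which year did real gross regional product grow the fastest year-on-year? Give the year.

1994

1991: real = 7395.6/1.048 = 7056.87; growth vs 1990 (6755.80) = 4.46%.
1992: real = 7174.1/1.104 = 6498.28; growth vs 1991 (7056.87) = -7.92%.
1993: real = 7937.1/1.178 = 6737.78; growth vs 1992 (6498.28) = 3.69%.
1994: real = 8622.7/1.194 = 7221.69; growth vs 1993 (6737.78) = 7.18%.
1995: real = 9212.9/1.256 = 7335.11; growth vs 1994 (7221.69) = 1.57%.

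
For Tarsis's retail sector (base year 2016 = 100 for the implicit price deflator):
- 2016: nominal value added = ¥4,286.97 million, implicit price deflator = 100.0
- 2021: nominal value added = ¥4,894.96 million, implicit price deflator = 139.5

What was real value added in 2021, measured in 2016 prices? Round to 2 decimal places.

Real value added = Nominal / (implicit price deflator/100) = 4894.96 / 1.395 = 3508.93.

¥3,508.93 million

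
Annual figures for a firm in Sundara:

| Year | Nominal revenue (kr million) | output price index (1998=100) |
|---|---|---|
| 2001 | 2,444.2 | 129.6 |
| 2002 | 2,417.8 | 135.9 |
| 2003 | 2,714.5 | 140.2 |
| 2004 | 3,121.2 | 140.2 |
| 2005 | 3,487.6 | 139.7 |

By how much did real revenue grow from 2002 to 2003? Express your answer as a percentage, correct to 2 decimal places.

8.83%

Real revenue 2002 = 2417.8/1.359 = 1779.10.
Real revenue 2003 = 2714.5/1.402 = 1936.16.
Change = 1936.16/1779.10 − 1 = 0.0883.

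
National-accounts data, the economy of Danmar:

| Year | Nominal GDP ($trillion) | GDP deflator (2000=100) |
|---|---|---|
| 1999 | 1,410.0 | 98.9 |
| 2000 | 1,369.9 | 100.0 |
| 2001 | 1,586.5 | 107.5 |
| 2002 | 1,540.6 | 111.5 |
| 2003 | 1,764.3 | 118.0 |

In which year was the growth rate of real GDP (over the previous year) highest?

2003

2000: real = 1369.9/1.000 = 1369.90; growth vs 1999 (1425.68) = -3.91%.
2001: real = 1586.5/1.075 = 1475.81; growth vs 2000 (1369.90) = 7.73%.
2002: real = 1540.6/1.115 = 1381.70; growth vs 2001 (1475.81) = -6.38%.
2003: real = 1764.3/1.180 = 1495.17; growth vs 2002 (1381.70) = 8.21%.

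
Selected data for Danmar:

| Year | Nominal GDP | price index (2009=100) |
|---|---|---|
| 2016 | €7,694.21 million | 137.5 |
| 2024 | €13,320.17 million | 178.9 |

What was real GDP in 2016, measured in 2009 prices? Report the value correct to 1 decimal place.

€5,595.8 million

Real GDP = Nominal / (price index/100) = 7694.21 / 1.375 = 5595.79.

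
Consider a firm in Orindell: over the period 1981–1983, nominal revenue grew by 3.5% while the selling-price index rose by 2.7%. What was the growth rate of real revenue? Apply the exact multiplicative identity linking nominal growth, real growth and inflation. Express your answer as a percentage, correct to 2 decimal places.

(1 + g_nom) = (1 + g_real)(1 + π), so g_real = 1.0350 / 1.0270 − 1 = 0.00779.

0.78%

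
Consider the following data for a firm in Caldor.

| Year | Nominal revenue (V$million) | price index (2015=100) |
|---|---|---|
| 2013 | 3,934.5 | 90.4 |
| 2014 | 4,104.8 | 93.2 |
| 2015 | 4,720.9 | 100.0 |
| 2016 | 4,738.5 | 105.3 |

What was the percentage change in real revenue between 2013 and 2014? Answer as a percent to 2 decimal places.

Real revenue 2013 = 3934.5/0.904 = 4352.32.
Real revenue 2014 = 4104.8/0.932 = 4404.29.
Change = 4404.29/4352.32 − 1 = 0.0119.

1.19%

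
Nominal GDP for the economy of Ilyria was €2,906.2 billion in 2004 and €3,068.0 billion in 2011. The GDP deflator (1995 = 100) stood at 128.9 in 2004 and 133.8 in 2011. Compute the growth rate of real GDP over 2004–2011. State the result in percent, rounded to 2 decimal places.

1.70%

Deflate each year: 2004 → 2906.2/1.289 = 2254.62; 2011 → 3068.0/1.338 = 2292.97.
So real GDP changed by 2292.97/2254.62 − 1 = 0.0170, i.e. 1.70%.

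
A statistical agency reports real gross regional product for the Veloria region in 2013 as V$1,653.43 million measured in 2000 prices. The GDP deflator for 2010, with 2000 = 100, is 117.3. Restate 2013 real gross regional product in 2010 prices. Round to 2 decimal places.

V$1,939.47 million

Real gross regional product in 2010 prices = Real gross regional product in 2000 prices × (P_2010/P_2000) = 1653.43 × 1.173 = 1939.47.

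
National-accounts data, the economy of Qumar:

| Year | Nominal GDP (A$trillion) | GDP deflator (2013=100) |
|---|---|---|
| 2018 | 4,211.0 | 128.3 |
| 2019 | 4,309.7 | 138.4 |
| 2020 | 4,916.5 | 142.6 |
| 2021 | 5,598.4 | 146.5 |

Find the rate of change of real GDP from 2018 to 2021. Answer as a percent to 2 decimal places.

Real GDP 2018 = 4211.0/1.283 = 3282.15.
Real GDP 2021 = 5598.4/1.465 = 3821.43.
Change = 3821.43/3282.15 − 1 = 0.1643.

16.43%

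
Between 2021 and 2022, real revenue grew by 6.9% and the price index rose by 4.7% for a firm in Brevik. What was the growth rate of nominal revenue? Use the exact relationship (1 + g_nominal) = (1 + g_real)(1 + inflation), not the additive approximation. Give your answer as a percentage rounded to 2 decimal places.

(1 + g_nom) = (1 + g_real)(1 + π) = 1.0690 × 1.0470 = 1.11924.

11.92%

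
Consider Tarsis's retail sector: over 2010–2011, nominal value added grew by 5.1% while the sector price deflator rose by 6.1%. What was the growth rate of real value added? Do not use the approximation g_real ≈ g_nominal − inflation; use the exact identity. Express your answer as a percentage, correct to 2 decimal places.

-0.94%

(1 + g_nom) = (1 + g_real)(1 + π), so g_real = 1.0510 / 1.0610 − 1 = -0.00943.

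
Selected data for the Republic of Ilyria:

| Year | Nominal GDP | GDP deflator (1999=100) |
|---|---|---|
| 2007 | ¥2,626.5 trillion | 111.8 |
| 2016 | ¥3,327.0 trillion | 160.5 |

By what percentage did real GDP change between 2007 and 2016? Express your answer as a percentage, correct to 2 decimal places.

Deflate each year: 2007 → 2626.5/1.118 = 2349.28; 2016 → 3327.0/1.605 = 2072.90.
So real GDP changed by 2072.90/2349.28 − 1 = -0.1176, i.e. -11.76%.

-11.76%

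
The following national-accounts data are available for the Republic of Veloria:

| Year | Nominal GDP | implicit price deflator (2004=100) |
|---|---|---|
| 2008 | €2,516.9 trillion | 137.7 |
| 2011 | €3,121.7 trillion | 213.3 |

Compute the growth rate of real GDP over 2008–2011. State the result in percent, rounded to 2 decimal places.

-19.93%

Real GDP 2008 = 2516.9 / 1.377 = 1827.81.
Real GDP 2011 = 3121.7 / 2.133 = 1463.53.
Real growth = 1463.53 / 1827.81 − 1 = -0.1993.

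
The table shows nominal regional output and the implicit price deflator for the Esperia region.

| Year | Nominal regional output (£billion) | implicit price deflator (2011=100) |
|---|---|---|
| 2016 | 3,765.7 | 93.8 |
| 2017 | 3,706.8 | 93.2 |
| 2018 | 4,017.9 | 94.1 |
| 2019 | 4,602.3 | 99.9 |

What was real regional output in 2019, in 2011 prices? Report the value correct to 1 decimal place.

£4,606.9 billion

Real regional output 2019 = 4602.3 / 0.999 = 4606.91.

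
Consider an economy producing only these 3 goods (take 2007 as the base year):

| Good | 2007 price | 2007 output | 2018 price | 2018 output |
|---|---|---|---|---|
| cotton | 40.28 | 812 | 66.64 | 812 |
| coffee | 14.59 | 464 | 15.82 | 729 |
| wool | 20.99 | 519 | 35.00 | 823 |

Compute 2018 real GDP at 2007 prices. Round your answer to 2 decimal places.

60618.24

Real GDP 2018 = Σ (p_2007 × q_2018) = 40.28·812 + 14.59·729 + 20.99·823 = 60618.24.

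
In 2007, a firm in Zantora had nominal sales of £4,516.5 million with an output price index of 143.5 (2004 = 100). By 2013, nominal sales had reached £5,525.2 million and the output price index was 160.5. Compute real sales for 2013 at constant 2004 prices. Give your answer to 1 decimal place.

£3,442.5 million

Real sales = Nominal / (output price index/100) = 5525.2 / 1.605 = 3442.49.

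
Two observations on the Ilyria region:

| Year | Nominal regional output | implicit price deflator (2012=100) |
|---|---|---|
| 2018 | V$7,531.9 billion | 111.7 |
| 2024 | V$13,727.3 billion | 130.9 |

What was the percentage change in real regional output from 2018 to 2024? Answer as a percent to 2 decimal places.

Real regional output 2018 = 7531.9 / 1.117 = 6742.97.
Real regional output 2024 = 13727.3 / 1.309 = 10486.86.
Real growth = 10486.86 / 6742.97 − 1 = 0.5552.

55.52%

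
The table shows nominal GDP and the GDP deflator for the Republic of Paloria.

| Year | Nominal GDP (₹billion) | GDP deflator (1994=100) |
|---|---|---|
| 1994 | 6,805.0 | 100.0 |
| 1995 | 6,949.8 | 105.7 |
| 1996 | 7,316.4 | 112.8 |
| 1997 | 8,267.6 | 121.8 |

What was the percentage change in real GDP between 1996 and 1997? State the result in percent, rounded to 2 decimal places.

Real GDP 1996 = 7316.4/1.128 = 6486.17.
Real GDP 1997 = 8267.6/1.218 = 6787.85.
Change = 6787.85/6486.17 − 1 = 0.0465.

4.65%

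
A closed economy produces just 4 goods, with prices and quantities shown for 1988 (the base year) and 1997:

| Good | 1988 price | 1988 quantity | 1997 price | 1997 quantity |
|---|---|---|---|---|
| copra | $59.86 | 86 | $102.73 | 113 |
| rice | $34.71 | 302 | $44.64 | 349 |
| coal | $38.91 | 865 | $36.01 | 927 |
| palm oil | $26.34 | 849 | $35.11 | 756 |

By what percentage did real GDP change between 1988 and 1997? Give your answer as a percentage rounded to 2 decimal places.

Real GDP 1988 = Nominal GDP 1988 = 59.86·86 + 34.71·302 + 38.91·865 + 26.34·849 = 71650.19.
Real GDP 1997 (at 1988 prices) = 59.86·113 + 34.71·349 + 38.91·927 + 26.34·756 = 74860.58.
Real growth = 74860.58/71650.19 − 1 = 0.0448.

4.48%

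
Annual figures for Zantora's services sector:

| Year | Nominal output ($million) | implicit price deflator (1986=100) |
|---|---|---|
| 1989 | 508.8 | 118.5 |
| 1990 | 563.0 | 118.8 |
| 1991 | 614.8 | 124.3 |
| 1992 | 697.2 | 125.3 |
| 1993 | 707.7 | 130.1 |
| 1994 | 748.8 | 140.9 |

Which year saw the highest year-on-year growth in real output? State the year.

1992

1990: real = 563.0/1.188 = 473.91; growth vs 1989 (429.37) = 10.37%.
1991: real = 614.8/1.243 = 494.61; growth vs 1990 (473.91) = 4.37%.
1992: real = 697.2/1.253 = 556.42; growth vs 1991 (494.61) = 12.50%.
1993: real = 707.7/1.301 = 543.97; growth vs 1992 (556.42) = -2.24%.
1994: real = 748.8/1.409 = 531.44; growth vs 1993 (543.97) = -2.30%.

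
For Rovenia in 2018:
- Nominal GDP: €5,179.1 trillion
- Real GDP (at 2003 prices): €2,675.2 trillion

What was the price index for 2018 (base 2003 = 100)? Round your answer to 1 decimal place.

193.6

price index = (Nominal / Real) × 100 = 5179.1 / 2675.2 × 100 = 193.60.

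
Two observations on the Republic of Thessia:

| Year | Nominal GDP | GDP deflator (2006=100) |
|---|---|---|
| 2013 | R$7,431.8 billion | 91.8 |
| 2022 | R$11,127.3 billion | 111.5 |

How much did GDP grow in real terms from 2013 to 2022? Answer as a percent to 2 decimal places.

23.27%

Real GDP 2013 = 7431.8 / 0.918 = 8095.64.
Real GDP 2022 = 11127.3 / 1.115 = 9979.64.
Real growth = 9979.64 / 8095.64 − 1 = 0.2327.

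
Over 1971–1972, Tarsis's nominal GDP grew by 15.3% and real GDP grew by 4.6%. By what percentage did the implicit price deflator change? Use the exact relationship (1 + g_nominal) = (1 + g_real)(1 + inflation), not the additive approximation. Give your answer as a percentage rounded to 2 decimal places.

(1 + g_nom) = (1 + g_real)(1 + π), so π = 1.1530 / 1.0460 − 1 = 0.10229.

10.23%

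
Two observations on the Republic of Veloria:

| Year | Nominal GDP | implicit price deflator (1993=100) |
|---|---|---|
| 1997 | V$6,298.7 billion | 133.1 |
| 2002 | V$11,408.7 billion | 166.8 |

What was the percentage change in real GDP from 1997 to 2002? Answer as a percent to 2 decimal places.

44.53%

Real GDP 1997 = 6298.7 / 1.331 = 4732.31.
Real GDP 2002 = 11408.7 / 1.668 = 6839.75.
Real growth = 6839.75 / 4732.31 − 1 = 0.4453.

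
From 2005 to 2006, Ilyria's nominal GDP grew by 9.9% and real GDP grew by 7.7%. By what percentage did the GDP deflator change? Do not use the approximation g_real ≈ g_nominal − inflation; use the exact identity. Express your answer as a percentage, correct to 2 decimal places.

(1 + g_nom) = (1 + g_real)(1 + π), so π = 1.0990 / 1.0770 − 1 = 0.02043.

2.04%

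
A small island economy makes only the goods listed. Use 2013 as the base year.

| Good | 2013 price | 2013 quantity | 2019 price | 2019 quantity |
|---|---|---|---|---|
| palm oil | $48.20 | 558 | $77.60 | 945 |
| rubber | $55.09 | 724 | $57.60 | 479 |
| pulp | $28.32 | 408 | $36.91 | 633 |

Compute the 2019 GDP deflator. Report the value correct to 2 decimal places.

138.31

Nominal GDP 2019 = 77.60·945 + 57.60·479 + 36.91·633 = 124286.43.
Real GDP 2019 (at 2013 prices) = 48.20·945 + 55.09·479 + 28.32·633 = 89863.67.
Deflator = Nominal/Real × 100 = 124286.43/89863.67 × 100 = 138.306.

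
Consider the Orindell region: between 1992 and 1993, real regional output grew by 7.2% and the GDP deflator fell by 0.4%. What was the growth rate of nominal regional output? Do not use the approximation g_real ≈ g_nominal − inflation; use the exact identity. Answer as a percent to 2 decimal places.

6.77%

(1 + g_nom) = (1 + g_real)(1 + π) = 1.0720 × 0.9960 = 1.06771.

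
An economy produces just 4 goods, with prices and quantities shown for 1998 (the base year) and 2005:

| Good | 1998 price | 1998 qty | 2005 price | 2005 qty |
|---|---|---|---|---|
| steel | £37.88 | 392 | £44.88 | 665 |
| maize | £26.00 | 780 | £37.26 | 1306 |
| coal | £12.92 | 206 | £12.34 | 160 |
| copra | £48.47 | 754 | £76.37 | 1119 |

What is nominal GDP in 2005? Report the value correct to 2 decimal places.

£165939.19

Nominal GDP 2005 = Σ (p_2005 × q_2005) = 44.88·665 + 37.26·1306 + 12.34·160 + 76.37·1119 = 165939.19.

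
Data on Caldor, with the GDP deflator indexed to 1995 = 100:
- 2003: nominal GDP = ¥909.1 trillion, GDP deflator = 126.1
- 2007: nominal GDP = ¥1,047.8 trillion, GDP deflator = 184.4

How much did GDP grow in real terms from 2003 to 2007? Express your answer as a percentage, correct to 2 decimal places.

Deflate each year: 2003 → 909.1/1.261 = 720.94; 2007 → 1047.8/1.844 = 568.22.
So real GDP changed by 568.22/720.94 − 1 = -0.2118, i.e. -21.18%.

-21.18%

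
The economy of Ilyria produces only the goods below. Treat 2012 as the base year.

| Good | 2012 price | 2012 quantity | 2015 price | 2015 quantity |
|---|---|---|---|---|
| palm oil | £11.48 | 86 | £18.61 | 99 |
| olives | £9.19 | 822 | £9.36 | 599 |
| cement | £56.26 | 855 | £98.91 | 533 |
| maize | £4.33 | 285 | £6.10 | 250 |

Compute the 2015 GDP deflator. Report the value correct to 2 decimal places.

163.60

Nominal GDP 2015 = 18.61·99 + 9.36·599 + 98.91·533 + 6.10·250 = 61693.06.
Real GDP 2015 (at 2012 prices) = 11.48·99 + 9.19·599 + 56.26·533 + 4.33·250 = 37710.41.
Deflator = Nominal/Real × 100 = 61693.06/37710.41 × 100 = 163.597.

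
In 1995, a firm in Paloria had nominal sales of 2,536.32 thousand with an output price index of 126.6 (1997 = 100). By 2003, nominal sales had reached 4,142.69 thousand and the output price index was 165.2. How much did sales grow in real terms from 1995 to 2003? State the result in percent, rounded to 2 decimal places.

Deflate each year: 1995 → 2536.32/1.266 = 2003.41; 2003 → 4142.69/1.652 = 2507.68.
So real sales changed by 2507.68/2003.41 − 1 = 0.2517, i.e. 25.17%.

25.17%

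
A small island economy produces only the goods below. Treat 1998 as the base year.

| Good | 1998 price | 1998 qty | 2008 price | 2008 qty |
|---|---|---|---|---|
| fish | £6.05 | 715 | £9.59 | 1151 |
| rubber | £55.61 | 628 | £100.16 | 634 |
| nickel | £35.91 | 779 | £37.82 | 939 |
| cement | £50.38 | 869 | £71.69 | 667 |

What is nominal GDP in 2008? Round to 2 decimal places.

£157869.74

Nominal GDP 2008 = Σ (p_2008 × q_2008) = 9.59·1151 + 100.16·634 + 37.82·939 + 71.69·667 = 157869.74.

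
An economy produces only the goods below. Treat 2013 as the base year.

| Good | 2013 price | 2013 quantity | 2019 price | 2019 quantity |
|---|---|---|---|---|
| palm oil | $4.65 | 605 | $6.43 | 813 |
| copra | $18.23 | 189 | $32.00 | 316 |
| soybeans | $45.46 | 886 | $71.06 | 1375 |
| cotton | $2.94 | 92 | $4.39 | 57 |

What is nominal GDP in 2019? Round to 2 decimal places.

$113297.32

Nominal GDP 2019 = Σ (p_2019 × q_2019) = 6.43·813 + 32.00·316 + 71.06·1375 + 4.39·57 = 113297.32.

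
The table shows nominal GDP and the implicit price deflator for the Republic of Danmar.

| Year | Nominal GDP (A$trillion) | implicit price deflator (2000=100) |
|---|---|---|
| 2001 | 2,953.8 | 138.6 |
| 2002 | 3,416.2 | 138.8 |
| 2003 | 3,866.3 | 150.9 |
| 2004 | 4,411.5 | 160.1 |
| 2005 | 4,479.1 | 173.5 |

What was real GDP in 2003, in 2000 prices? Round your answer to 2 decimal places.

A$2,562.16 trillion

Real GDP 2003 = 3866.3 / 1.509 = 2562.16.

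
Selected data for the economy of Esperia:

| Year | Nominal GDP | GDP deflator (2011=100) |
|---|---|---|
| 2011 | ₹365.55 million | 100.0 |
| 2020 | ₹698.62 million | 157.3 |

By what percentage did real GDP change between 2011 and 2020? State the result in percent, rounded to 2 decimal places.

Real GDP 2011 = 365.55 / 1.000 = 365.55.
Real GDP 2020 = 698.62 / 1.573 = 444.13.
Real growth = 444.13 / 365.55 − 1 = 0.2150.

21.50%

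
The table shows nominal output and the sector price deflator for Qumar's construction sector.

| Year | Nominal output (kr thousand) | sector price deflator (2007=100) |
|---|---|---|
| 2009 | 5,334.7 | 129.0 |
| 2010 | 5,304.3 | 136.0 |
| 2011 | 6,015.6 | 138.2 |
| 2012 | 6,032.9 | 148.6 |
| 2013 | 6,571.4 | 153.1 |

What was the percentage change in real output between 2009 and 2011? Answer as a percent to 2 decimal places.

5.26%

Real output 2009 = 5334.7/1.290 = 4135.43.
Real output 2011 = 6015.6/1.382 = 4352.82.
Change = 4352.82/4135.43 − 1 = 0.0526.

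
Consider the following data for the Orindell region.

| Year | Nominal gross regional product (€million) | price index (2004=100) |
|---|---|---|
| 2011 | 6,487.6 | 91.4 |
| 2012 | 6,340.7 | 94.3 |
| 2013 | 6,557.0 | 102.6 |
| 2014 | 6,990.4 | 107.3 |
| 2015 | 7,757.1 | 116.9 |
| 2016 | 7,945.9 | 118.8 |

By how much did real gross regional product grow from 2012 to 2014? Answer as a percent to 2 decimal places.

-3.11%

Real gross regional product 2012 = 6340.7/0.943 = 6723.97.
Real gross regional product 2014 = 6990.4/1.073 = 6514.82.
Change = 6514.82/6723.97 − 1 = -0.0311.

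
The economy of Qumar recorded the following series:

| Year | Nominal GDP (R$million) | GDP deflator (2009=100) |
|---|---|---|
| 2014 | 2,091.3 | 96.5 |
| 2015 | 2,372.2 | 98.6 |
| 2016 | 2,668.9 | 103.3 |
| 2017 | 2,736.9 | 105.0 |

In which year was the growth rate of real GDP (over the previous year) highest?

2015

2015: real = 2372.2/0.986 = 2405.88; growth vs 2014 (2167.15) = 11.02%.
2016: real = 2668.9/1.033 = 2583.64; growth vs 2015 (2405.88) = 7.39%.
2017: real = 2736.9/1.050 = 2606.57; growth vs 2016 (2583.64) = 0.89%.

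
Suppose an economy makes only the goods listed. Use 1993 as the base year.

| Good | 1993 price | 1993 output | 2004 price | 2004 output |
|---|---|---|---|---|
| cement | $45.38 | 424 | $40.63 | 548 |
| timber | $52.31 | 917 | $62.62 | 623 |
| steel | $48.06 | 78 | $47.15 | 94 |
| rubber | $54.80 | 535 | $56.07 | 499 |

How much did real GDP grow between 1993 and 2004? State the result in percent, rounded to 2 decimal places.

Real GDP 1993 = Nominal GDP 1993 = 45.38·424 + 52.31·917 + 48.06·78 + 54.80·535 = 100276.07.
Real GDP 2004 (at 1993 prices) = 45.38·548 + 52.31·623 + 48.06·94 + 54.80·499 = 89320.21.
Real growth = 89320.21/100276.07 − 1 = -0.1093.

-10.93%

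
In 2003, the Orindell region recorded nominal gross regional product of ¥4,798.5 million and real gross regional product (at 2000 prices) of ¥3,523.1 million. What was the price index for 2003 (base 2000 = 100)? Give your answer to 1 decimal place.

price index = (Nominal / Real) × 100 = 4798.5 / 3523.1 × 100 = 136.20.

136.2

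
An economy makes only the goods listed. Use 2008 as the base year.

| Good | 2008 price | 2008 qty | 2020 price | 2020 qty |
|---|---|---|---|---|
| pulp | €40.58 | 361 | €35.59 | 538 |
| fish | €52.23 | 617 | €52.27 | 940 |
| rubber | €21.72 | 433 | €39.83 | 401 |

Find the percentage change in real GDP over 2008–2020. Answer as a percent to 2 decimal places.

41.50%

Real GDP 2008 = Nominal GDP 2008 = 40.58·361 + 52.23·617 + 21.72·433 = 56280.05.
Real GDP 2020 (at 2008 prices) = 40.58·538 + 52.23·940 + 21.72·401 = 79637.96.
Real growth = 79637.96/56280.05 − 1 = 0.4150.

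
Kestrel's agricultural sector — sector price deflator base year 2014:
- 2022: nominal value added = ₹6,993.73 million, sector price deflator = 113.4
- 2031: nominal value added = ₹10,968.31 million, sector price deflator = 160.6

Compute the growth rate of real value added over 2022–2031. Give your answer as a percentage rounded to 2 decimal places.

10.74%

Deflate each year: 2022 → 6993.73/1.134 = 6167.31; 2031 → 10968.31/1.606 = 6829.58.
So real value added changed by 6829.58/6167.31 − 1 = 0.1074, i.e. 10.74%.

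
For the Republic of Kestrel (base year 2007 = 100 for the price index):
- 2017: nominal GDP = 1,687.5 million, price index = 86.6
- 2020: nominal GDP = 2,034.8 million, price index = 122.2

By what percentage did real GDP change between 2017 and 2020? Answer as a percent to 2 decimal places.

Real GDP 2017 = 1687.5 / 0.866 = 1948.61.
Real GDP 2020 = 2034.8 / 1.222 = 1665.14.
Real growth = 1665.14 / 1948.61 − 1 = -0.1455.

-14.55%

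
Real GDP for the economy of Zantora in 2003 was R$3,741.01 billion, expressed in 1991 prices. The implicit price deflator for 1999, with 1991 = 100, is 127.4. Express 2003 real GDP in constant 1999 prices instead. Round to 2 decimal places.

Real GDP in 1999 prices = Real GDP in 1991 prices × (P_1999/P_1991) = 3741.01 × 1.274 = 4766.05.

R$4,766.05 billion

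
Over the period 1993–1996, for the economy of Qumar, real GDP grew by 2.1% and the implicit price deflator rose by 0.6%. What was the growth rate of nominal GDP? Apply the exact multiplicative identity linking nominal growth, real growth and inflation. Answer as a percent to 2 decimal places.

(1 + g_nom) = (1 + g_real)(1 + π) = 1.0210 × 1.0060 = 1.02713.

2.71%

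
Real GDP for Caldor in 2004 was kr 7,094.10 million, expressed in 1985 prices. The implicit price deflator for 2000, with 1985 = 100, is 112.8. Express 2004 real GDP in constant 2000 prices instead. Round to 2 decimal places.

Real GDP in 2000 prices = Real GDP in 1985 prices × (P_2000/P_1985) = 7094.10 × 1.128 = 8002.14.

kr 8,002.14 million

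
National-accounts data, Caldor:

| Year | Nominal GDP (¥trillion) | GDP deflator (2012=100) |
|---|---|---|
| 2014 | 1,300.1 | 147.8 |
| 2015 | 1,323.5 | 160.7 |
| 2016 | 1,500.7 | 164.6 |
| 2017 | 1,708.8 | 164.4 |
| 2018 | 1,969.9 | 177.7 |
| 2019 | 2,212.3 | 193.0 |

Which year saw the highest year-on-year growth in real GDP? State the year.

2017

2015: real = 1323.5/1.607 = 823.58; growth vs 2014 (879.63) = -6.37%.
2016: real = 1500.7/1.646 = 911.73; growth vs 2015 (823.58) = 10.70%.
2017: real = 1708.8/1.644 = 1039.42; growth vs 2016 (911.73) = 14.01%.
2018: real = 1969.9/1.777 = 1108.55; growth vs 2017 (1039.42) = 6.65%.
2019: real = 2212.3/1.930 = 1146.27; growth vs 2018 (1108.55) = 3.40%.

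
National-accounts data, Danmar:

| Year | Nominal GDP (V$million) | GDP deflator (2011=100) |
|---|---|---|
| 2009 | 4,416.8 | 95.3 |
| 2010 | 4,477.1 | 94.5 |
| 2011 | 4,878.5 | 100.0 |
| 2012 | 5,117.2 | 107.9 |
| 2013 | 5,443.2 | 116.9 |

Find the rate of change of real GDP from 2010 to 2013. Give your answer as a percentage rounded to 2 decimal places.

Real GDP 2010 = 4477.1/0.945 = 4737.67.
Real GDP 2013 = 5443.2/1.169 = 4656.29.
Change = 4656.29/4737.67 − 1 = -0.0172.

-1.72%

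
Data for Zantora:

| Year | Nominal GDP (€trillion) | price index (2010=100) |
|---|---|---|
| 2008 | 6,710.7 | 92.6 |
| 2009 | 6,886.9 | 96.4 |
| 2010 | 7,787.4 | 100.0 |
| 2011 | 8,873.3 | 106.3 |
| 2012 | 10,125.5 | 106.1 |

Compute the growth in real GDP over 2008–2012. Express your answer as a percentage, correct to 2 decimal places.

31.69%

Real GDP 2008 = 6710.7/0.926 = 7246.98.
Real GDP 2012 = 10125.5/1.061 = 9543.36.
Change = 9543.36/7246.98 − 1 = 0.3169.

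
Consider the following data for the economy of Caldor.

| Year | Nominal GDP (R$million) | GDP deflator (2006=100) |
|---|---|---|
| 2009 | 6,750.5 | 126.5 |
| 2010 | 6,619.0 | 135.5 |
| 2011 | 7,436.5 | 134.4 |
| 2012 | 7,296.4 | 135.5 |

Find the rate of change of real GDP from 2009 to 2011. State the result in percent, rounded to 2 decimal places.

3.69%

Real GDP 2009 = 6750.5/1.265 = 5336.36.
Real GDP 2011 = 7436.5/1.344 = 5533.11.
Change = 5533.11/5336.36 − 1 = 0.0369.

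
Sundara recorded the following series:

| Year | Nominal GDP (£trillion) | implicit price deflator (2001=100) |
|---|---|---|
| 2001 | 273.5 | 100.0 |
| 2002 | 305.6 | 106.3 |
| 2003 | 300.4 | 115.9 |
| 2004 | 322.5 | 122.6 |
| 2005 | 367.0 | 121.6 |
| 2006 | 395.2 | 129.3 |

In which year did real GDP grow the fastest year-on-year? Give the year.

2005

2002: real = 305.6/1.063 = 287.49; growth vs 2001 (273.50) = 5.12%.
2003: real = 300.4/1.159 = 259.19; growth vs 2002 (287.49) = -9.84%.
2004: real = 322.5/1.226 = 263.05; growth vs 2003 (259.19) = 1.49%.
2005: real = 367.0/1.216 = 301.81; growth vs 2004 (263.05) = 14.73%.
2006: real = 395.2/1.293 = 305.65; growth vs 2005 (301.81) = 1.27%.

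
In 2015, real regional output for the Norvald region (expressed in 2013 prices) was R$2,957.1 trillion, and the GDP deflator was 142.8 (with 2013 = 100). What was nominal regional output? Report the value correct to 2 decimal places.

R$4,222.74 trillion

Nominal regional output = Real × (GDP deflator/100) = 2957.1 × 1.428 = 4222.74.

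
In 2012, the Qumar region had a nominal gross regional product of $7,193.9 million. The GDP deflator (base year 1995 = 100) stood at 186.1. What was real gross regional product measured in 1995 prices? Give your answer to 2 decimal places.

Real gross regional product = Nominal / (GDP deflator/100) = 7193.9 / 1.861 = 3865.61.

$3,865.61 million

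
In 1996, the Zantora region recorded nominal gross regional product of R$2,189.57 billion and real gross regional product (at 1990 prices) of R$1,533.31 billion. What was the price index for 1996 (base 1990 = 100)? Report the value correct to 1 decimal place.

142.8

price index = (Nominal / Real) × 100 = 2189.57 / 1533.31 × 100 = 142.80.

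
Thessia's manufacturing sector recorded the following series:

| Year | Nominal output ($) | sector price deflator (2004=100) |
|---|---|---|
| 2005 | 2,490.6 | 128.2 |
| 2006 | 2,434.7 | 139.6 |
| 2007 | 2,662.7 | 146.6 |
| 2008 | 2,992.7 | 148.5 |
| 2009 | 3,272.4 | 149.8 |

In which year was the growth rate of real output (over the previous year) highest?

2006: real = 2434.7/1.396 = 1744.05; growth vs 2005 (1942.75) = -10.23%.
2007: real = 2662.7/1.466 = 1816.30; growth vs 2006 (1744.05) = 4.14%.
2008: real = 2992.7/1.485 = 2015.29; growth vs 2007 (1816.30) = 10.96%.
2009: real = 3272.4/1.498 = 2184.51; growth vs 2008 (2015.29) = 8.40%.

2008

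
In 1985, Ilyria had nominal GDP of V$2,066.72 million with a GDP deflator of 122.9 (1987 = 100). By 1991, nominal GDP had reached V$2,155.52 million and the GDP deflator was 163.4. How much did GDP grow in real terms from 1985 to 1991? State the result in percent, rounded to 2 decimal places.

Deflate each year: 1985 → 2066.72/1.229 = 1681.63; 1991 → 2155.52/1.634 = 1319.17.
So real GDP changed by 1319.17/1681.63 − 1 = -0.2155, i.e. -21.55%.

-21.55%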